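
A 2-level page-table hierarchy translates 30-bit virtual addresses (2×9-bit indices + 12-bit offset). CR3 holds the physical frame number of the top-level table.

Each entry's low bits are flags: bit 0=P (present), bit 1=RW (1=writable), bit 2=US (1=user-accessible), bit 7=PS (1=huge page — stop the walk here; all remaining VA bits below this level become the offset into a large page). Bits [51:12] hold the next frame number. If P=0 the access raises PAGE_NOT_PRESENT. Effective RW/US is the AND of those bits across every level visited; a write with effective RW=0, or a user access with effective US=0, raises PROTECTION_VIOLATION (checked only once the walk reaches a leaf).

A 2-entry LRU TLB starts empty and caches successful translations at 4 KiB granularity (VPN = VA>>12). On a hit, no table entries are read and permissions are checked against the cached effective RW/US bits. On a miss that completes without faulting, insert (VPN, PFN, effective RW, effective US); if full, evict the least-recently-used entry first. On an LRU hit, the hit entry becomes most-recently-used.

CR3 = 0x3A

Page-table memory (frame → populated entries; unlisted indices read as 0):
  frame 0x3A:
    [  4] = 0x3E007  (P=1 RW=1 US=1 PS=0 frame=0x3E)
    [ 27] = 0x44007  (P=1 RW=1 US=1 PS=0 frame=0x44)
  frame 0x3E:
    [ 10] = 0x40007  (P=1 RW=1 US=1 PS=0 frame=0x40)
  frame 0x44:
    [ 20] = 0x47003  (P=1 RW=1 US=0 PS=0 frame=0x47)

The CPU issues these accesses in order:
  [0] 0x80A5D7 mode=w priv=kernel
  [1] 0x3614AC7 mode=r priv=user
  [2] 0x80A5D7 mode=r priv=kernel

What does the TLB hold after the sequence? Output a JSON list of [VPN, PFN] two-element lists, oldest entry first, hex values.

Walk each access:
#0 VA=0x80A5D7 (w,kernel):
  L0 @0x3A[4] → 0x3E007  P=1,RW=1,US=1,PS=0
  L1 @0x3E[10] → 0x40007  P=1,RW=1,US=1,PS=0
  → PA=0x405D7  (2 entries read)
#1 VA=0x3614AC7 (r,user):
  L0 @0x3A[27] → 0x44007  P=1,RW=1,US=1,PS=0
  L1 @0x44[20] → 0x47003  P=1,RW=1,US=0,PS=0
  ✗ PROTECTION_VIOLATION  [2 reads]
#2 VA=0x80A5D7 (r,kernel):
  TLB hit vpn=0x80A → PA=0x405D7

TLB: [["0x80A", "0x40"]]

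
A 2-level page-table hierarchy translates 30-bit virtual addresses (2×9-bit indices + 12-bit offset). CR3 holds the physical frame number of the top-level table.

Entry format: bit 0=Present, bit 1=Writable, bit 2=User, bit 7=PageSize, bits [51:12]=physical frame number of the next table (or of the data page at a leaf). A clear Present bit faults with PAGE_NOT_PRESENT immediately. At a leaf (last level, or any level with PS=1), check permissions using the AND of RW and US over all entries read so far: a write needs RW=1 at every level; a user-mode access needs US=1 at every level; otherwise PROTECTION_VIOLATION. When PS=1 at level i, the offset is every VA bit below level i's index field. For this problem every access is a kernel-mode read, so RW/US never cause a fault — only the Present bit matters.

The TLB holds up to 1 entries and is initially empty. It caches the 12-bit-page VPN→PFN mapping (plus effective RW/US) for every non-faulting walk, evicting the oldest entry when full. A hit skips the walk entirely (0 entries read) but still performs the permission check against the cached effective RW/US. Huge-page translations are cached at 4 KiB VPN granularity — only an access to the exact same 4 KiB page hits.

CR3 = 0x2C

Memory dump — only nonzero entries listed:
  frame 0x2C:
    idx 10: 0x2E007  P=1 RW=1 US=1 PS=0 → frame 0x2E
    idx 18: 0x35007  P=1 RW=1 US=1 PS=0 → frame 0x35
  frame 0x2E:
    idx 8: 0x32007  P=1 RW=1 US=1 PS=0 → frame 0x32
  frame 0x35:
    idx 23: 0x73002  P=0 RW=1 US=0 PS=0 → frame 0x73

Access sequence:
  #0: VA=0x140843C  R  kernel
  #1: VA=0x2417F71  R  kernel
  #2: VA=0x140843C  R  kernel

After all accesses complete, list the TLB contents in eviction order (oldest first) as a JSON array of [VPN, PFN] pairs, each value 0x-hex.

Trace:
#0 VA=0x140843C (r,kernel):
  L0: frame=0x2C idx=10 entry=0x2E007 [P=1 RW=1 US=1 PS=0]
  L1: frame=0x2E idx=8 entry=0x32007 [P=1 RW=1 US=1 PS=0]
  ✓ 0x3243C  — 2 lookups
#1 VA=0x2417F71 (r,kernel):
  L0: frame=0x2C idx=18 entry=0x35007 [P=1 RW=1 US=1 PS=0]
  L1: frame=0x35 idx=23 entry=0x73002 [P=0 RW=1 US=0 PS=0]
  ⇒ fault: PAGE_NOT_PRESENT  — 2 lookups
#2 VA=0x140843C (r,kernel):
  TLB hit vpn=0x1408 → PA=0x3243C

TLB: [["0x1408", "0x32"]]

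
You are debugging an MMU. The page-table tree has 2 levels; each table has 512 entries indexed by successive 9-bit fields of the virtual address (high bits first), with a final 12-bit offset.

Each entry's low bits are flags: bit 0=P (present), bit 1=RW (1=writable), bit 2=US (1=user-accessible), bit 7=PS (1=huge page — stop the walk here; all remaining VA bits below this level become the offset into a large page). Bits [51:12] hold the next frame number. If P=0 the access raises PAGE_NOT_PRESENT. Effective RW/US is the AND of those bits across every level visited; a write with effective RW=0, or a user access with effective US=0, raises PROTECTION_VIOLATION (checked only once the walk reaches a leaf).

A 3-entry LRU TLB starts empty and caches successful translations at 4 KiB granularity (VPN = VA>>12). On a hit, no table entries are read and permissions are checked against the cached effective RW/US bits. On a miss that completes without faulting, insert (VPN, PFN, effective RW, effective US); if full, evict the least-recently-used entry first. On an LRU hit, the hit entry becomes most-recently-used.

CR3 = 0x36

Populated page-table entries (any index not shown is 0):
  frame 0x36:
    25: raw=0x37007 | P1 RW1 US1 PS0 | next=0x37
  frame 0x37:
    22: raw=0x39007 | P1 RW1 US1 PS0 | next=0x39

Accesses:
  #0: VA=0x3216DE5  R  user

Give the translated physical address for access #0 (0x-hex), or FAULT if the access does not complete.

Walk each access:
#0 VA=0x3216DE5 (r,user):
  [0] read 0x36 idx=25: raw=0x37007 flags P=1 W=1 U=1 S=0
  [1] read 0x37 idx=22: raw=0x39007 flags P=1 W=1 U=1 S=0
  ⇒ phys 0x39DE5  [2 reads]

Access #0 PA: 0x39DE5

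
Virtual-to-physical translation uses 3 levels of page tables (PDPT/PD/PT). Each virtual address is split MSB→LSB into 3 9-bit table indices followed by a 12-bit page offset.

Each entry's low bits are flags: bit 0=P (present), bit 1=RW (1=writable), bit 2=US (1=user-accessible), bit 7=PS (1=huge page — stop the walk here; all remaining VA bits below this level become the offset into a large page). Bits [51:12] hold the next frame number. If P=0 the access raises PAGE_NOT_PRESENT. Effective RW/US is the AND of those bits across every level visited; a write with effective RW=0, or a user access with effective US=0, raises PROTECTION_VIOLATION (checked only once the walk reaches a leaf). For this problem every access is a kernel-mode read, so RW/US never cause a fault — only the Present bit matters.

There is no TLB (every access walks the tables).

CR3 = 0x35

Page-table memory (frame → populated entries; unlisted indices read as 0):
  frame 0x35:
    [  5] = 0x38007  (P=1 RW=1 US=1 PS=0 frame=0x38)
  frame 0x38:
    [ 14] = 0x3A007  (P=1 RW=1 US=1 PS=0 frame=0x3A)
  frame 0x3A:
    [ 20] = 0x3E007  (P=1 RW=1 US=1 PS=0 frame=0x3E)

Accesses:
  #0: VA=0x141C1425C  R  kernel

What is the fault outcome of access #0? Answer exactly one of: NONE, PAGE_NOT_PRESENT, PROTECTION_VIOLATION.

Walk each access:
#0 VA=0x141C1425C (r,kernel):
  [0] read 0x35 idx=5: raw=0x38007 flags P=1 W=1 U=1 S=0
  [1] read 0x38 idx=14: raw=0x3A007 flags P=1 W=1 U=1 S=0
  [2] read 0x3A idx=20: raw=0x3E007 flags P=1 W=1 U=1 S=0
  ✓ 0x3E25C  — 3 lookups

Access #0 fault: NONE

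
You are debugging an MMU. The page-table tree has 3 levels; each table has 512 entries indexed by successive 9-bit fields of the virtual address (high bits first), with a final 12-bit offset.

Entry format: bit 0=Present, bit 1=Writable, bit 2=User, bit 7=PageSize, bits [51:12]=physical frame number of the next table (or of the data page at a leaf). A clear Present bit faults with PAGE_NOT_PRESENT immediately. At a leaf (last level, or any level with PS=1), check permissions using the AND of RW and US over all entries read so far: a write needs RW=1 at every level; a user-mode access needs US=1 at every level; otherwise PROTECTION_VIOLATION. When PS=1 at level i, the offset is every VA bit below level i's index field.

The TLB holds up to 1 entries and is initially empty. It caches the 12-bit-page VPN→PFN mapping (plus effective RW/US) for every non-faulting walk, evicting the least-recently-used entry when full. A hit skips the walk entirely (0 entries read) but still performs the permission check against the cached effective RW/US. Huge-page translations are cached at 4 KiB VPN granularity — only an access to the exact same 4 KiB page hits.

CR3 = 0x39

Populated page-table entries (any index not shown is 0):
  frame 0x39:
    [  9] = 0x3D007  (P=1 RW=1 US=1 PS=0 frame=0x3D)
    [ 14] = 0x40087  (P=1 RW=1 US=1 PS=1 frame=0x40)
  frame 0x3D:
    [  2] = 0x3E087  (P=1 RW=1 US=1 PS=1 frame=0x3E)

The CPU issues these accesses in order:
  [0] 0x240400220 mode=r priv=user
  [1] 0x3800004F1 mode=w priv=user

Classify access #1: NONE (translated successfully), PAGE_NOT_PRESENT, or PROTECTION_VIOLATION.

Per-access translation:
#0 VA=0x240400220 (r,user):
  L0: frame=0x39 idx=9 entry=0x3D007 [P=1 RW=1 US=1 PS=0]
  L1: frame=0x3D idx=2 entry=0x3E087 [P=1 RW=1 US=1 PS=1]
  ✓ 0x3E220 (huge @L1)  — 2 lookups
#1 VA=0x3800004F1 (w,user):
  L0: frame=0x39 idx=14 entry=0x40087 [P=1 RW=1 US=1 PS=1]
  ✓ 0x404F1 (huge @L0)  — 1 lookups

Access #1 fault: NONE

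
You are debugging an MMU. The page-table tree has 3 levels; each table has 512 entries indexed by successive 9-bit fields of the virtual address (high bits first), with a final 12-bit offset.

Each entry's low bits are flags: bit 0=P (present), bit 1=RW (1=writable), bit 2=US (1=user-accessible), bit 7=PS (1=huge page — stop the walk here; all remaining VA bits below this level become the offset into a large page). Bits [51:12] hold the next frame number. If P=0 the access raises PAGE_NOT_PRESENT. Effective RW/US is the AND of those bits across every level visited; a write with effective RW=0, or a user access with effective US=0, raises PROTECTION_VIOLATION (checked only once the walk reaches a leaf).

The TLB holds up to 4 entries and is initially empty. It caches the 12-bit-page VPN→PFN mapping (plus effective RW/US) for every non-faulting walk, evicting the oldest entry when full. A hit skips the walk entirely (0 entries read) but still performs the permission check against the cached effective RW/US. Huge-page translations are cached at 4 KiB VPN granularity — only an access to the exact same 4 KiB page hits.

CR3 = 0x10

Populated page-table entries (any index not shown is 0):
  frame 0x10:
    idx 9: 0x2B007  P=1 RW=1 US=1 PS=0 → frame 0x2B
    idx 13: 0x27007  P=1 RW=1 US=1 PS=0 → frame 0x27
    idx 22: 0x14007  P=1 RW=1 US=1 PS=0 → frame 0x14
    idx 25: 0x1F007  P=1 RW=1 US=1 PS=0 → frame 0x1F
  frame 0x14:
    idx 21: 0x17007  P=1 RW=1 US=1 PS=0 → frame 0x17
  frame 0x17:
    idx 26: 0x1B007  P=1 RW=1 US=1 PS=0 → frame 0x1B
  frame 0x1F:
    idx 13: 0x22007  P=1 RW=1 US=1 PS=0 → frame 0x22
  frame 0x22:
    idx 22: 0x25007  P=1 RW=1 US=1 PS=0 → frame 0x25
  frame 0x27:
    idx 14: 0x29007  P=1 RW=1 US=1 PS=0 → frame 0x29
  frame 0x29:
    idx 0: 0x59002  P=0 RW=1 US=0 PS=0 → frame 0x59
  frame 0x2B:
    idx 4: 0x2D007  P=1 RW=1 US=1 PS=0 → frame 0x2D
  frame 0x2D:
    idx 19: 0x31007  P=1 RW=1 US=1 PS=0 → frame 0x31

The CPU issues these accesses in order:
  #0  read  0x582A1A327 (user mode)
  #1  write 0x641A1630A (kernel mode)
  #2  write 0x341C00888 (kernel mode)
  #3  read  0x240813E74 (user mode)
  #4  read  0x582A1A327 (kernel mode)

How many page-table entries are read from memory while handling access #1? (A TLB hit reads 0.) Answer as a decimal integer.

Walk each access:
#0 VA=0x582A1A327 (r,user):
  lvl0: tbl 0x10, slot 22 ⇒ 0x14007 (P1/RW1/US1/PS0)
  lvl1: tbl 0x14, slot 21 ⇒ 0x17007 (P1/RW1/US1/PS0)
  lvl2: tbl 0x17, slot 26 ⇒ 0x1B007 (P1/RW1/US1/PS0)
  ✓ 0x1B327  — 3 lookups
#1 VA=0x641A1630A (w,kernel):
  lvl0: tbl 0x10, slot 25 ⇒ 0x1F007 (P1/RW1/US1/PS0)
  lvl1: tbl 0x1F, slot 13 ⇒ 0x22007 (P1/RW1/US1/PS0)
  lvl2: tbl 0x22, slot 22 ⇒ 0x25007 (P1/RW1/US1/PS0)
  ✓ 0x2530A  — 3 lookups
#2 VA=0x341C00888 (w,kernel):
  lvl0: tbl 0x10, slot 13 ⇒ 0x27007 (P1/RW1/US1/PS0)
  lvl1: tbl 0x27, slot 14 ⇒ 0x29007 (P1/RW1/US1/PS0)
  lvl2: tbl 0x29, slot 0 ⇒ 0x59002 (P0/RW1/US0/PS0)
  ✗ PAGE_NOT_PRESENT  [3 reads]
#3 VA=0x240813E74 (r,user):
  lvl0: tbl 0x10, slot 9 ⇒ 0x2B007 (P1/RW1/US1/PS0)
  lvl1: tbl 0x2B, slot 4 ⇒ 0x2D007 (P1/RW1/US1/PS0)
  lvl2: tbl 0x2D, slot 19 ⇒ 0x31007 (P1/RW1/US1/PS0)
  ✓ 0x31E74  — 3 lookups
#4 VA=0x582A1A327 (r,kernel):
  TLB hit vpn=0x582A1A → PA=0x1B327

Entries read for #1: 3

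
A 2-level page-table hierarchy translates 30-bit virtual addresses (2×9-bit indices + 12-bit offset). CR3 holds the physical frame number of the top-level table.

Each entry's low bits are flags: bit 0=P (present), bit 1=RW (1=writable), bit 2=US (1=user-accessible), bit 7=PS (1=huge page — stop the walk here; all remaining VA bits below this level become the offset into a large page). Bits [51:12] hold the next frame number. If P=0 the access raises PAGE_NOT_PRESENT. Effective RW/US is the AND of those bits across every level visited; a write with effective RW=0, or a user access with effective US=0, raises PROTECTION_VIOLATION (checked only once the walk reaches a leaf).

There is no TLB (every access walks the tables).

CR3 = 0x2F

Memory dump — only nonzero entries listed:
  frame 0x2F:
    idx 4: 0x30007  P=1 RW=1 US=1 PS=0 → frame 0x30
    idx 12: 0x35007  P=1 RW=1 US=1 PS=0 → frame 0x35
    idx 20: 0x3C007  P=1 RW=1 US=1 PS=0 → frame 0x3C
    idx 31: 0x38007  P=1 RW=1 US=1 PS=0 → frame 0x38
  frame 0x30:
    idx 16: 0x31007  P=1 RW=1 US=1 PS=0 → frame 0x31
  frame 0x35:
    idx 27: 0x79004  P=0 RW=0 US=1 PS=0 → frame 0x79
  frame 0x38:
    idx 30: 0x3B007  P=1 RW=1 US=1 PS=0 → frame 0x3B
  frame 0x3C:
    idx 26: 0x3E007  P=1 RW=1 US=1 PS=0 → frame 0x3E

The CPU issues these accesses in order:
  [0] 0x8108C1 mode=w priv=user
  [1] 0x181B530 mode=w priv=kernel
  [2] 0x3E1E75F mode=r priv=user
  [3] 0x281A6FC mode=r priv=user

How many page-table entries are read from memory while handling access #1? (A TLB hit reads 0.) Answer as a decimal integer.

Walk each access:
#0 VA=0x8108C1 (w,user):
  lvl0: tbl 0x2F, slot 4 ⇒ 0x30007 (P1/RW1/US1/PS0)
  lvl1: tbl 0x30, slot 16 ⇒ 0x31007 (P1/RW1/US1/PS0)
  ⇒ phys 0x318C1  [2 reads]
#1 VA=0x181B530 (w,kernel):
  lvl0: tbl 0x2F, slot 12 ⇒ 0x35007 (P1/RW1/US1/PS0)
  lvl1: tbl 0x35, slot 27 ⇒ 0x79004 (P0/RW0/US1/PS0)
  ✗ PAGE_NOT_PRESENT  [2 reads]
#2 VA=0x3E1E75F (r,user):
  lvl0: tbl 0x2F, slot 31 ⇒ 0x38007 (P1/RW1/US1/PS0)
  lvl1: tbl 0x38, slot 30 ⇒ 0x3B007 (P1/RW1/US1/PS0)
  ⇒ phys 0x3B75F  [2 reads]
#3 VA=0x281A6FC (r,user):
  lvl0: tbl 0x2F, slot 20 ⇒ 0x3C007 (P1/RW1/US1/PS0)
  lvl1: tbl 0x3C, slot 26 ⇒ 0x3E007 (P1/RW1/US1/PS0)
  ⇒ phys 0x3E6FC  [2 reads]

Entries read for #1: 2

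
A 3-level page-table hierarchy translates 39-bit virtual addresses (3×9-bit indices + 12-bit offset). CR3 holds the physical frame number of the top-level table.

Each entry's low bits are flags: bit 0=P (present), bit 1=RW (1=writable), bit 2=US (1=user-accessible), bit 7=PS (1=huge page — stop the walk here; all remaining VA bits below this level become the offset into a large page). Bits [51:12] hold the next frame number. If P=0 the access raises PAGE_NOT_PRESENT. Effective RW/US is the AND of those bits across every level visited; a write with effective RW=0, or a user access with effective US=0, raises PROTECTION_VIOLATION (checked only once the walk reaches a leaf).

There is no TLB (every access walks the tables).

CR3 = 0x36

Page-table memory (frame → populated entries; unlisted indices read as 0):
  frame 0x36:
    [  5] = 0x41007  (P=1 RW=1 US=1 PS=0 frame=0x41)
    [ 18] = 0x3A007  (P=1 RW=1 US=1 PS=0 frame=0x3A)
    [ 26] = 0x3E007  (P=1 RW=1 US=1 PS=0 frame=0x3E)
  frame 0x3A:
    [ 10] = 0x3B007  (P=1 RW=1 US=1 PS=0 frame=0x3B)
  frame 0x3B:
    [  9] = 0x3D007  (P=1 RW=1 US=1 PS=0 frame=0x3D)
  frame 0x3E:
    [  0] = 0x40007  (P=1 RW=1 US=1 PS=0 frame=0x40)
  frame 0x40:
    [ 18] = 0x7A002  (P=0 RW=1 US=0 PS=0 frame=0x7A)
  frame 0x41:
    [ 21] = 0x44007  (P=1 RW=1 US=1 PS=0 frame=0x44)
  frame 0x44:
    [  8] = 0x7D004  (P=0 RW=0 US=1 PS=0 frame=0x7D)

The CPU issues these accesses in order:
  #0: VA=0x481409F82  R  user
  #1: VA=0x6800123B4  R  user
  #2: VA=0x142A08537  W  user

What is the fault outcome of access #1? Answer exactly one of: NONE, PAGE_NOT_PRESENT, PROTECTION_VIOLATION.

Trace:
#0 VA=0x481409F82 (r,user):
  L0: frame=0x36 idx=18 entry=0x3A007 [P=1 RW=1 US=1 PS=0]
  L1: frame=0x3A idx=10 entry=0x3B007 [P=1 RW=1 US=1 PS=0]
  L2: frame=0x3B idx=9 entry=0x3D007 [P=1 RW=1 US=1 PS=0]
  ⇒ phys 0x3DF82  [3 reads]
#1 VA=0x6800123B4 (r,user):
  L0: frame=0x36 idx=26 entry=0x3E007 [P=1 RW=1 US=1 PS=0]
  L1: frame=0x3E idx=0 entry=0x40007 [P=1 RW=1 US=1 PS=0]
  L2: frame=0x40 idx=18 entry=0x7A002 [P=0 RW=1 US=0 PS=0]
  → PAGE_NOT_PRESENT  (3 entries read)
#2 VA=0x142A08537 (w,user):
  L0: frame=0x36 idx=5 entry=0x41007 [P=1 RW=1 US=1 PS=0]
  L1: frame=0x41 idx=21 entry=0x44007 [P=1 RW=1 US=1 PS=0]
  L2: frame=0x44 idx=8 entry=0x7D004 [P=0 RW=0 US=1 PS=0]
  → PAGE_NOT_PRESENT  (3 entries read)

Access #1 fault: PAGE_NOT_PRESENT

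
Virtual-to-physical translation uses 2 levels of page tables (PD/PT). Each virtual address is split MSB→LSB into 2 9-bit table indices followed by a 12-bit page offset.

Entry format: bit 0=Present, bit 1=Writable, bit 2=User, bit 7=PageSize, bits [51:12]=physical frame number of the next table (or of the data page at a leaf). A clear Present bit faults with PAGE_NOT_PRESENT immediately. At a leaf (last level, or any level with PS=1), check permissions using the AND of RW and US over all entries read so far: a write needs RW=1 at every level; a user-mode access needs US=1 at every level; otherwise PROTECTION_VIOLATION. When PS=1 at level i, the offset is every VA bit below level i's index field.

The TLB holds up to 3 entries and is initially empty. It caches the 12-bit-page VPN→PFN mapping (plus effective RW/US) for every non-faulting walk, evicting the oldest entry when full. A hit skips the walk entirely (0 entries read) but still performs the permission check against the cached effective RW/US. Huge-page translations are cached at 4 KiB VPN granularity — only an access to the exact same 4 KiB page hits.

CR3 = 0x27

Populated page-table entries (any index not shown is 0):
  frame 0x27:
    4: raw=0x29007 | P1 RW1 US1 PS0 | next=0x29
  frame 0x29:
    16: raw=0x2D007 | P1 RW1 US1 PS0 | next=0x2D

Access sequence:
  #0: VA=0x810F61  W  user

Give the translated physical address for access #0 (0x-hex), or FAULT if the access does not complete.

Per-access translation:
#0 VA=0x810F61 (w,user):
  [0] read 0x27 idx=4: raw=0x29007 flags P=1 W=1 U=1 S=0
  [1] read 0x29 idx=16: raw=0x2D007 flags P=1 W=1 U=1 S=0
  ⇒ phys 0x2DF61  [2 reads]

Access #0 PA: 0x2DF61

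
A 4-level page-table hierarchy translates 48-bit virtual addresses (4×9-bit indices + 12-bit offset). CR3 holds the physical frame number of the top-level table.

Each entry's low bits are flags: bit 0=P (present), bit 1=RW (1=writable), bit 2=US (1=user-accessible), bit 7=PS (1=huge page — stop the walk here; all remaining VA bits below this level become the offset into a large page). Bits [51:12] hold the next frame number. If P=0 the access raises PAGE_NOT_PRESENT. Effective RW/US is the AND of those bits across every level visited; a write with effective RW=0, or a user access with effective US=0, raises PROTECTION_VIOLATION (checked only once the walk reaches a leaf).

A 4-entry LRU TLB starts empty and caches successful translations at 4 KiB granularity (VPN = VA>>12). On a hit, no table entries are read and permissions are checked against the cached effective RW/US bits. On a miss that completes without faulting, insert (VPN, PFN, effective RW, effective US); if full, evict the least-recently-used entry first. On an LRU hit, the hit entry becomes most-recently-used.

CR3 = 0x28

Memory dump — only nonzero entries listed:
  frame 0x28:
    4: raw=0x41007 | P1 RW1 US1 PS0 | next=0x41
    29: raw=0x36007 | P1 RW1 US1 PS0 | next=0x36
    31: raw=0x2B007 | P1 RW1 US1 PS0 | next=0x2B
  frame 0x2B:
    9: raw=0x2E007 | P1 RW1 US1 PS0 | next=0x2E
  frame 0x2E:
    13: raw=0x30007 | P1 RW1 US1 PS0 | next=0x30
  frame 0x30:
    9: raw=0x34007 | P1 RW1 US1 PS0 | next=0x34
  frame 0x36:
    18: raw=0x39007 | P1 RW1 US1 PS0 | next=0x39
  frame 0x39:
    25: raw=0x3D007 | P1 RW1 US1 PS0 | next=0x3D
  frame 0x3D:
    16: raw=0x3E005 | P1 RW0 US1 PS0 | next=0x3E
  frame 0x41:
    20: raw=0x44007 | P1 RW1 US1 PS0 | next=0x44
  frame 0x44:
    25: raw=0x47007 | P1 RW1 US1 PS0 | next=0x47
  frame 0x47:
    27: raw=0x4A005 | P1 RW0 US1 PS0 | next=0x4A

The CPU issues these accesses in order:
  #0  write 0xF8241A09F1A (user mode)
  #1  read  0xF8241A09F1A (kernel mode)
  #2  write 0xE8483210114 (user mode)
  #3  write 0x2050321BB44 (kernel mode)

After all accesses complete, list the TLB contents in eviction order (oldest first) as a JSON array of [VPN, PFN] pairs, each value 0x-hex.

Walk each access:
#0 VA=0xF8241A09F1A (w,user):
  [0] read 0x28 idx=31: raw=0x2B007 flags P=1 W=1 U=1 S=0
  [1] read 0x2B idx=9: raw=0x2E007 flags P=1 W=1 U=1 S=0
  [2] read 0x2E idx=13: raw=0x30007 flags P=1 W=1 U=1 S=0
  [3] read 0x30 idx=9: raw=0x34007 flags P=1 W=1 U=1 S=0
  → PA=0x34F1A  (4 entries read)
#1 VA=0xF8241A09F1A (r,kernel):
  TLB hit vpn=0xF8241A09 → PA=0x34F1A
#2 VA=0xE8483210114 (w,user):
  [0] read 0x28 idx=29: raw=0x36007 flags P=1 W=1 U=1 S=0
  [1] read 0x36 idx=18: raw=0x39007 flags P=1 W=1 U=1 S=0
  [2] read 0x39 idx=25: raw=0x3D007 flags P=1 W=1 U=1 S=0
  [3] read 0x3D idx=16: raw=0x3E005 flags P=1 W=0 U=1 S=0
  ⇒ fault: PROTECTION_VIOLATION  — 4 lookups
#3 VA=0x2050321BB44 (w,kernel):
  [0] read 0x28 idx=4: raw=0x41007 flags P=1 W=1 U=1 S=0
  [1] read 0x41 idx=20: raw=0x44007 flags P=1 W=1 U=1 S=0
  [2] read 0x44 idx=25: raw=0x47007 flags P=1 W=1 U=1 S=0
  [3] read 0x47 idx=27: raw=0x4A005 flags P=1 W=0 U=1 S=0
  ⇒ fault: PROTECTION_VIOLATION  — 4 lookups

TLB: [["0xF8241A09", "0x34"]]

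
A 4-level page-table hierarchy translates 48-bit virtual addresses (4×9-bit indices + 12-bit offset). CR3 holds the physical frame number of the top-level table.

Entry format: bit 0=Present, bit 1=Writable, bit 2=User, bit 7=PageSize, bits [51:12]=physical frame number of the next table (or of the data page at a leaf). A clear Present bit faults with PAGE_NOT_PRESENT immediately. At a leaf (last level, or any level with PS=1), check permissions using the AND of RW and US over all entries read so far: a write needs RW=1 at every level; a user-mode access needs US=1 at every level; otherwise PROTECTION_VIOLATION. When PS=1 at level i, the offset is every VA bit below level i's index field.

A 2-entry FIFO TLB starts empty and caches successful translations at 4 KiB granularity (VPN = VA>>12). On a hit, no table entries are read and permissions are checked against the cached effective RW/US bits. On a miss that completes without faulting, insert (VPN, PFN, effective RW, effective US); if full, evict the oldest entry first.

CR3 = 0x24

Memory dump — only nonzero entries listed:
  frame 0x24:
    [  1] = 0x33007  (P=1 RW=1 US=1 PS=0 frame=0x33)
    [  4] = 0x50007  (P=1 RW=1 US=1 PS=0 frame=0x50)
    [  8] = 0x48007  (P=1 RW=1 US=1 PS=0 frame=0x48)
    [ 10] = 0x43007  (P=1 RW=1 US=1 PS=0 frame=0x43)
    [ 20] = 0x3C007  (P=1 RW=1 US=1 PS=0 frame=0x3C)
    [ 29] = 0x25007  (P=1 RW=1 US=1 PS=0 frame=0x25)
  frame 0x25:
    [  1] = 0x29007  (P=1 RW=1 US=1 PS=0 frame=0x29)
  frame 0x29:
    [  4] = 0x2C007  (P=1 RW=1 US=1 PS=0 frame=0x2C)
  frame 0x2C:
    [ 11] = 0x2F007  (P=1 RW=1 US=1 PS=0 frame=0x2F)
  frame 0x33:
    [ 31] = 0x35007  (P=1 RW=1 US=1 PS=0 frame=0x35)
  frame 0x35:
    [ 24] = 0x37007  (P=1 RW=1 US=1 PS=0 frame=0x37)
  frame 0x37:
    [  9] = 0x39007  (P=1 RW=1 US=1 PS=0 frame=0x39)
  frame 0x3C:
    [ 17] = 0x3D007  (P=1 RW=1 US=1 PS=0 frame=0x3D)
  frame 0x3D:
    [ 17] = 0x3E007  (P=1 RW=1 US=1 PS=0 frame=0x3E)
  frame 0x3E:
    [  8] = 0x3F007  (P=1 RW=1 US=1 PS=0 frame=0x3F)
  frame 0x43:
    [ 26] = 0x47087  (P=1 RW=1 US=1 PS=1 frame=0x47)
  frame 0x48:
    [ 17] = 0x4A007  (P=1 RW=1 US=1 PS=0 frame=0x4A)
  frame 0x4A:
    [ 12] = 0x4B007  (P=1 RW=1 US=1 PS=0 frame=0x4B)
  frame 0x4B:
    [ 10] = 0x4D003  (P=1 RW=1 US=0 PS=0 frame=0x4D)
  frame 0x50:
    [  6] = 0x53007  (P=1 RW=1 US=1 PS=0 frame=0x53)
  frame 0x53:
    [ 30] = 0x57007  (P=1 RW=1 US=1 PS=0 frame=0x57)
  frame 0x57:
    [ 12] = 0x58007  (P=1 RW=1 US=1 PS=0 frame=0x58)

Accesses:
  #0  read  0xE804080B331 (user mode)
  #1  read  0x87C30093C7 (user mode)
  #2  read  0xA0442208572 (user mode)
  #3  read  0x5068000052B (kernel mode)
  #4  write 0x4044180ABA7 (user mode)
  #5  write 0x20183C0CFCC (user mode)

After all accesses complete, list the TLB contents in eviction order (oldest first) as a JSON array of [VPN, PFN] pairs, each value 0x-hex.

Per-access translation:
#0 VA=0xE804080B331 (r,user):
  L0 @0x24[29] → 0x25007  P=1,RW=1,US=1,PS=0
  L1 @0x25[1] → 0x29007  P=1,RW=1,US=1,PS=0
  L2 @0x29[4] → 0x2C007  P=1,RW=1,US=1,PS=0
  L3 @0x2C[11] → 0x2F007  P=1,RW=1,US=1,PS=0
  ⇒ phys 0x2F331  [4 reads]
#1 VA=0x87C30093C7 (r,user):
  L0 @0x24[1] → 0x33007  P=1,RW=1,US=1,PS=0
  L1 @0x33[31] → 0x35007  P=1,RW=1,US=1,PS=0
  L2 @0x35[24] → 0x37007  P=1,RW=1,US=1,PS=0
  L3 @0x37[9] → 0x39007  P=1,RW=1,US=1,PS=0
  ⇒ phys 0x393C7  [4 reads]
#2 VA=0xA0442208572 (r,user):
  L0 @0x24[20] → 0x3C007  P=1,RW=1,US=1,PS=0
  L1 @0x3C[17] → 0x3D007  P=1,RW=1,US=1,PS=0
  L2 @0x3D[17] → 0x3E007  P=1,RW=1,US=1,PS=0
  L3 @0x3E[8] → 0x3F007  P=1,RW=1,US=1,PS=0
  ⇒ phys 0x3F572  [4 reads]
#3 VA=0x5068000052B (r,kernel):
  L0 @0x24[10] → 0x43007  P=1,RW=1,US=1,PS=0
  L1 @0x43[26] → 0x47087  P=1,RW=1,US=1,PS=1
  ⇒ phys 0x4752B (huge @L1)  [2 reads]
#4 VA=0x4044180ABA7 (w,user):
  L0 @0x24[8] → 0x48007  P=1,RW=1,US=1,PS=0
  L1 @0x48[17] → 0x4A007  P=1,RW=1,US=1,PS=0
  L2 @0x4A[12] → 0x4B007  P=1,RW=1,US=1,PS=0
  L3 @0x4B[10] → 0x4D003  P=1,RW=1,US=0,PS=0
  → PROTECTION_VIOLATION  (4 entries read)
#5 VA=0x20183C0CFCC (w,user):
  L0 @0x24[4] → 0x50007  P=1,RW=1,US=1,PS=0
  L1 @0x50[6] → 0x53007  P=1,RW=1,US=1,PS=0
  L2 @0x53[30] → 0x57007  P=1,RW=1,US=1,PS=0
  L3 @0x57[12] → 0x58007  P=1,RW=1,US=1,PS=0
  ⇒ phys 0x58FCC  [4 reads]

TLB: [["0x50680000", "0x47"], ["0x20183C0C", "0x58"]]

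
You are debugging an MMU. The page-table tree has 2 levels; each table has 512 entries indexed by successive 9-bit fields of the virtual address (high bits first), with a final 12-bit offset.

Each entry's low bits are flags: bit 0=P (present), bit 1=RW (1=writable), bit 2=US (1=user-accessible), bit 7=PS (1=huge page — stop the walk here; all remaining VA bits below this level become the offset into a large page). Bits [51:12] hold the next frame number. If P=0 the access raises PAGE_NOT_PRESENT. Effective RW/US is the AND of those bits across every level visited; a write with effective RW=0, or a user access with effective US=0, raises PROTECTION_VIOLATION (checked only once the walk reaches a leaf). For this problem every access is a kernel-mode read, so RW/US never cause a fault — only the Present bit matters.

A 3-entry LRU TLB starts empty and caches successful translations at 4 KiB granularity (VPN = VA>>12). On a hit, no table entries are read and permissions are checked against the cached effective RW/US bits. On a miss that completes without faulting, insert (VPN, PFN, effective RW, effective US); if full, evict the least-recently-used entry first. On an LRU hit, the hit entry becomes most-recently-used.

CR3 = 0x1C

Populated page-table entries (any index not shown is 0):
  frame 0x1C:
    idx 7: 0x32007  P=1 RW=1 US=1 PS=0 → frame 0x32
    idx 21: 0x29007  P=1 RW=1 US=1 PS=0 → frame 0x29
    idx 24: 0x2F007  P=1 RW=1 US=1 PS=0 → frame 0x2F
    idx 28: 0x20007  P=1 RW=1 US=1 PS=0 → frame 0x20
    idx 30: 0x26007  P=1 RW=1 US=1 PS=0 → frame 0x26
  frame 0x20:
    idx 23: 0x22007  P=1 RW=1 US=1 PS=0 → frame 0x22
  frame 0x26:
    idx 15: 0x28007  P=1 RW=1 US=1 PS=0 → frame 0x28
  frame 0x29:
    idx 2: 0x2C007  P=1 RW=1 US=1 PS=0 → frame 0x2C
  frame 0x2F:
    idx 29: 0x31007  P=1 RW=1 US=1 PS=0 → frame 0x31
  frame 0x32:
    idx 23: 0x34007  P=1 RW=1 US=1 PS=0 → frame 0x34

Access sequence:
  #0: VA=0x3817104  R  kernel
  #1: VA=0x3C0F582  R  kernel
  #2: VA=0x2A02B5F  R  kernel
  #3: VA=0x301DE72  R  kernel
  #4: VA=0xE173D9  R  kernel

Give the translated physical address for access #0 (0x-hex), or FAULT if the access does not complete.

Per-access translation:
#0 VA=0x3817104 (r,kernel):
  L0 @0x1C[28] → 0x20007  P=1,RW=1,US=1,PS=0
  L1 @0x20[23] → 0x22007  P=1,RW=1,US=1,PS=0
  ⇒ phys 0x22104  [2 reads]
#1 VA=0x3C0F582 (r,kernel):
  L0 @0x1C[30] → 0x26007  P=1,RW=1,US=1,PS=0
  L1 @0x26[15] → 0x28007  P=1,RW=1,US=1,PS=0
  ⇒ phys 0x28582  [2 reads]
#2 VA=0x2A02B5F (r,kernel):
  L0 @0x1C[21] → 0x29007  P=1,RW=1,US=1,PS=0
  L1 @0x29[2] → 0x2C007  P=1,RW=1,US=1,PS=0
  ⇒ phys 0x2CB5F  [2 reads]
#3 VA=0x301DE72 (r,kernel):
  L0 @0x1C[24] → 0x2F007  P=1,RW=1,US=1,PS=0
  L1 @0x2F[29] → 0x31007  P=1,RW=1,US=1,PS=0
  ⇒ phys 0x31E72  [2 reads]
#4 VA=0xE173D9 (r,kernel):
  L0 @0x1C[7] → 0x32007  P=1,RW=1,US=1,PS=0
  L1 @0x32[23] → 0x34007  P=1,RW=1,US=1,PS=0
  ⇒ phys 0x343D9  [2 reads]

Access #0 PA: 0x22104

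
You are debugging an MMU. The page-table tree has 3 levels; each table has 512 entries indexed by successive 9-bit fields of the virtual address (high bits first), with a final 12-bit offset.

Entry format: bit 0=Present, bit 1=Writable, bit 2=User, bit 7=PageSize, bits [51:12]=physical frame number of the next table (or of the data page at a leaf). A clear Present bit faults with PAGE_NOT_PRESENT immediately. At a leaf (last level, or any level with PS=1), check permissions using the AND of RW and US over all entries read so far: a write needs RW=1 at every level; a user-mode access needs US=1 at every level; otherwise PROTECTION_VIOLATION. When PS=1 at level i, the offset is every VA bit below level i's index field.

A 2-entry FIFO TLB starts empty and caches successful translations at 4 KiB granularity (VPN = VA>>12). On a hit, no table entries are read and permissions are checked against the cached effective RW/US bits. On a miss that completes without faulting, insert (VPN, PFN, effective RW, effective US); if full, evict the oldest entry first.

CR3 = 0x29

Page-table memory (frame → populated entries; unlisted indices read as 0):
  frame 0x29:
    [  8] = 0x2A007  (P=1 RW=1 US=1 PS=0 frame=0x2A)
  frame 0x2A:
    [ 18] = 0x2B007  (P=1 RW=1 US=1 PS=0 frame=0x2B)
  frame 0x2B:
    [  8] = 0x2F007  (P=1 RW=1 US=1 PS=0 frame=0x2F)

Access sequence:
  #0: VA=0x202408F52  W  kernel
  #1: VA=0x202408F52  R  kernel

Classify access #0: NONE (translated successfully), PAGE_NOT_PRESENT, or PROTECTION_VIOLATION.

Walk each access:
#0 VA=0x202408F52 (w,kernel):
  [0] read 0x29 idx=8: raw=0x2A007 flags P=1 W=1 U=1 S=0
  [1] read 0x2A idx=18: raw=0x2B007 flags P=1 W=1 U=1 S=0
  [2] read 0x2B idx=8: raw=0x2F007 flags P=1 W=1 U=1 S=0
  → PA=0x2FF52  (3 entries read)
#1 VA=0x202408F52 (r,kernel):
  TLB hit vpn=0x202408 → PA=0x2FF52

Access #0 fault: NONE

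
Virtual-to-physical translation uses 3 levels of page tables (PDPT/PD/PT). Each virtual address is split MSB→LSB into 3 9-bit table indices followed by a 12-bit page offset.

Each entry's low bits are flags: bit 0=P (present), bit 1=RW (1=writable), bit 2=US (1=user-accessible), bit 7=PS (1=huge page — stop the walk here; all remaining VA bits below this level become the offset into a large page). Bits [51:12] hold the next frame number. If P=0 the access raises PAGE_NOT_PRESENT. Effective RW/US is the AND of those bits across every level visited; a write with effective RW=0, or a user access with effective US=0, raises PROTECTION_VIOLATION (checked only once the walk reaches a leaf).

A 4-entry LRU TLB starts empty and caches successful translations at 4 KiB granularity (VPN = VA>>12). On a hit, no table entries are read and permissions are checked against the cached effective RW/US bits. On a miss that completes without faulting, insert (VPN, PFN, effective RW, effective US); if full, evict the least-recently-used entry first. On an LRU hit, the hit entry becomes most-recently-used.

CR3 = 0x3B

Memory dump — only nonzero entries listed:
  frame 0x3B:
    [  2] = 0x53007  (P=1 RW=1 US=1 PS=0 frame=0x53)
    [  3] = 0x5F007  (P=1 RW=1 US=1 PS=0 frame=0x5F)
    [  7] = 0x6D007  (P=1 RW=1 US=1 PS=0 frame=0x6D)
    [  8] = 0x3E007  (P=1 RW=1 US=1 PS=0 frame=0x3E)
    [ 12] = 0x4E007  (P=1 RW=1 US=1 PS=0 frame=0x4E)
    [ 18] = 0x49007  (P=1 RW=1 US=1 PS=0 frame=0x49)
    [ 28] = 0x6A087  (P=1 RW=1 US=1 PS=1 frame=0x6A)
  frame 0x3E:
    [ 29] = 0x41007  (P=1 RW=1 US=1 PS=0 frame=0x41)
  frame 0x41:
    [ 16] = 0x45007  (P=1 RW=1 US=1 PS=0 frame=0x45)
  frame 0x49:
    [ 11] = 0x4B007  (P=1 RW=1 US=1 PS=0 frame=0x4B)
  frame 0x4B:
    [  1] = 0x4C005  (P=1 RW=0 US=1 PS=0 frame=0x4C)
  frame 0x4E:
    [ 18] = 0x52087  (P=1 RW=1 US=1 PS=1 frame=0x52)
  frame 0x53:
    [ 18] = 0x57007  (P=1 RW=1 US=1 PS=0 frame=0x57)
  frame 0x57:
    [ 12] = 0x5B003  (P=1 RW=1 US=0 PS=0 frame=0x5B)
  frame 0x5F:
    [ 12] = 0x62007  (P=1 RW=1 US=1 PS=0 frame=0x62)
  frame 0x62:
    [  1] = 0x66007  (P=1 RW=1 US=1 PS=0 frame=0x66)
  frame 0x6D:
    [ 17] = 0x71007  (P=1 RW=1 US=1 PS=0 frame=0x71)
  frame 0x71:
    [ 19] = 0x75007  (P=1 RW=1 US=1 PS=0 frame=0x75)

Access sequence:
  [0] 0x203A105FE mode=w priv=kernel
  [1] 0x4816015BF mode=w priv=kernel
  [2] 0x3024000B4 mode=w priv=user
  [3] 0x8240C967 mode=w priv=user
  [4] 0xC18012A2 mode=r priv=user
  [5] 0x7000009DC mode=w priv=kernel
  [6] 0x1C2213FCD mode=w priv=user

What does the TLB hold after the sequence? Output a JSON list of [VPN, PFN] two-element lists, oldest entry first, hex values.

Trace:
#0 VA=0x203A105FE (w,kernel):
  lvl0: tbl 0x3B, slot 8 ⇒ 0x3E007 (P1/RW1/US1/PS0)
  lvl1: tbl 0x3E, slot 29 ⇒ 0x41007 (P1/RW1/US1/PS0)
  lvl2: tbl 0x41, slot 16 ⇒ 0x45007 (P1/RW1/US1/PS0)
  ⇒ phys 0x455FE  [3 reads]
#1 VA=0x4816015BF (w,kernel):
  lvl0: tbl 0x3B, slot 18 ⇒ 0x49007 (P1/RW1/US1/PS0)
  lvl1: tbl 0x49, slot 11 ⇒ 0x4B007 (P1/RW1/US1/PS0)
  lvl2: tbl 0x4B, slot 1 ⇒ 0x4C005 (P1/RW0/US1/PS0)
  ⇒ fault: PROTECTION_VIOLATION  — 3 lookups
#2 VA=0x3024000B4 (w,user):
  lvl0: tbl 0x3B, slot 12 ⇒ 0x4E007 (P1/RW1/US1/PS0)
  lvl1: tbl 0x4E, slot 18 ⇒ 0x52087 (P1/RW1/US1/PS1)
  ⇒ phys 0x520B4 (huge @L1)  [2 reads]
#3 VA=0x8240C967 (w,user):
  lvl0: tbl 0x3B, slot 2 ⇒ 0x53007 (P1/RW1/US1/PS0)
  lvl1: tbl 0x53, slot 18 ⇒ 0x57007 (P1/RW1/US1/PS0)
  lvl2: tbl 0x57, slot 12 ⇒ 0x5B003 (P1/RW1/US0/PS0)
  ⇒ fault: PROTECTION_VIOLATION  — 3 lookups
#4 VA=0xC18012A2 (r,user):
  lvl0: tbl 0x3B, slot 3 ⇒ 0x5F007 (P1/RW1/US1/PS0)
  lvl1: tbl 0x5F, slot 12 ⇒ 0x62007 (P1/RW1/US1/PS0)
  lvl2: tbl 0x62, slot 1 ⇒ 0x66007 (P1/RW1/US1/PS0)
  ⇒ phys 0x662A2  [3 reads]
#5 VA=0x7000009DC (w,kernel):
  lvl0: tbl 0x3B, slot 28 ⇒ 0x6A087 (P1/RW1/US1/PS1)
  ⇒ phys 0x6A9DC (huge @L0)  [1 reads]
#6 VA=0x1C2213FCD (w,user):
  lvl0: tbl 0x3B, slot 7 ⇒ 0x6D007 (P1/RW1/US1/PS0)
  lvl1: tbl 0x6D, slot 17 ⇒ 0x71007 (P1/RW1/US1/PS0)
  lvl2: tbl 0x71, slot 19 ⇒ 0x75007 (P1/RW1/US1/PS0)
  ⇒ phys 0x75FCD  [3 reads]

TLB: [["0x302400", "0x52"], ["0xC1801", "0x66"], ["0x700000", "0x6A"], ["0x1C2213", "0x75"]]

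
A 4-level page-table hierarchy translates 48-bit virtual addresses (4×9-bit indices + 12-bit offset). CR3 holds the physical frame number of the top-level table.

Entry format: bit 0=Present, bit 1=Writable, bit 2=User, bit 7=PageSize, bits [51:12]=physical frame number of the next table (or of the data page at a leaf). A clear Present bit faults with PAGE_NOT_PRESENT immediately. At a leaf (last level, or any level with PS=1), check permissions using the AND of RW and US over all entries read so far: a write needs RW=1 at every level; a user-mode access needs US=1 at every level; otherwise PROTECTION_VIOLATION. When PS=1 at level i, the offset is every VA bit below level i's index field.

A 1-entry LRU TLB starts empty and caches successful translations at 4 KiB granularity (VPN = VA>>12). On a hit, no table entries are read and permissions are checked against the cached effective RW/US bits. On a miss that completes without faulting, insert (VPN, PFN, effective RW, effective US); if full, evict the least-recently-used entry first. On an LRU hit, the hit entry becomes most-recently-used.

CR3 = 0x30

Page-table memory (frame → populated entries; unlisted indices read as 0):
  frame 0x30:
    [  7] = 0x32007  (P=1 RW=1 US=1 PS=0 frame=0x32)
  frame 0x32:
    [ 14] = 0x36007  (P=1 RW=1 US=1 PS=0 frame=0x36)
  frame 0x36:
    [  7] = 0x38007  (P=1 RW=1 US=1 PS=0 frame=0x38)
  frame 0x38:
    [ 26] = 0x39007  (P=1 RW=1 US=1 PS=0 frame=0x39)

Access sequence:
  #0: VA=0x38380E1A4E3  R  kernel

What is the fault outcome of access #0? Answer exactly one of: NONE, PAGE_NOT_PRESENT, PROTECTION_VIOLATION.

Per-access translation:
#0 VA=0x38380E1A4E3 (r,kernel):
  L0 @0x30[7] → 0x32007  P=1,RW=1,US=1,PS=0
  L1 @0x32[14] → 0x36007  P=1,RW=1,US=1,PS=0
  L2 @0x36[7] → 0x38007  P=1,RW=1,US=1,PS=0
  L3 @0x38[26] → 0x39007  P=1,RW=1,US=1,PS=0
  ✓ 0x394E3  — 4 lookups

Access #0 fault: NONE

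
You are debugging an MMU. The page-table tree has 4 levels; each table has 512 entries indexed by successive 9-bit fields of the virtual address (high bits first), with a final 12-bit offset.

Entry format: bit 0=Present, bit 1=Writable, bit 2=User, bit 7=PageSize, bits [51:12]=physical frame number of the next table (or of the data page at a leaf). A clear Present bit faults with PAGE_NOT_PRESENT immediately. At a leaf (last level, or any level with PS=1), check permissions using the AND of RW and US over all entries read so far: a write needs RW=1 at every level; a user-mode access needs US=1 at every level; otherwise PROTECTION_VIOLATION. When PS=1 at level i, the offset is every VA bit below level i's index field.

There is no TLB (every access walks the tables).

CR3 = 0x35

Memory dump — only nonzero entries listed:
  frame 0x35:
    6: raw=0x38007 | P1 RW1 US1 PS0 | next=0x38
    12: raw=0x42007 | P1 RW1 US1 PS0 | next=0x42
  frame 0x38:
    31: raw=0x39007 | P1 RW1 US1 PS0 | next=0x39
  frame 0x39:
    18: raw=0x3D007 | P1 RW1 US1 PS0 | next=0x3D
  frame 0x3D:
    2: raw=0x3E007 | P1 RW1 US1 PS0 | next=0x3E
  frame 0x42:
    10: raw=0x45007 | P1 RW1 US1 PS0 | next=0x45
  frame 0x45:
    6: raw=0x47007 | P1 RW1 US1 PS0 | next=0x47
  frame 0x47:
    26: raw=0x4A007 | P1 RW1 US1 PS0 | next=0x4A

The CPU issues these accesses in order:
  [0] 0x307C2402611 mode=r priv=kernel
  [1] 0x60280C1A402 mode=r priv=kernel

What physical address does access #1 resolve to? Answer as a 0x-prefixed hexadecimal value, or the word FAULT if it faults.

Trace:
#0 VA=0x307C2402611 (r,kernel):
  lvl0: tbl 0x35, slot 6 ⇒ 0x38007 (P1/RW1/US1/PS0)
  lvl1: tbl 0x38, slot 31 ⇒ 0x39007 (P1/RW1/US1/PS0)
  lvl2: tbl 0x39, slot 18 ⇒ 0x3D007 (P1/RW1/US1/PS0)
  lvl3: tbl 0x3D, slot 2 ⇒ 0x3E007 (P1/RW1/US1/PS0)
  ✓ 0x3E611  — 4 lookups
#1 VA=0x60280C1A402 (r,kernel):
  lvl0: tbl 0x35, slot 12 ⇒ 0x42007 (P1/RW1/US1/PS0)
  lvl1: tbl 0x42, slot 10 ⇒ 0x45007 (P1/RW1/US1/PS0)
  lvl2: tbl 0x45, slot 6 ⇒ 0x47007 (P1/RW1/US1/PS0)
  lvl3: tbl 0x47, slot 26 ⇒ 0x4A007 (P1/RW1/US1/PS0)
  ✓ 0x4A402  — 4 lookups

Access #1 PA: 0x4A402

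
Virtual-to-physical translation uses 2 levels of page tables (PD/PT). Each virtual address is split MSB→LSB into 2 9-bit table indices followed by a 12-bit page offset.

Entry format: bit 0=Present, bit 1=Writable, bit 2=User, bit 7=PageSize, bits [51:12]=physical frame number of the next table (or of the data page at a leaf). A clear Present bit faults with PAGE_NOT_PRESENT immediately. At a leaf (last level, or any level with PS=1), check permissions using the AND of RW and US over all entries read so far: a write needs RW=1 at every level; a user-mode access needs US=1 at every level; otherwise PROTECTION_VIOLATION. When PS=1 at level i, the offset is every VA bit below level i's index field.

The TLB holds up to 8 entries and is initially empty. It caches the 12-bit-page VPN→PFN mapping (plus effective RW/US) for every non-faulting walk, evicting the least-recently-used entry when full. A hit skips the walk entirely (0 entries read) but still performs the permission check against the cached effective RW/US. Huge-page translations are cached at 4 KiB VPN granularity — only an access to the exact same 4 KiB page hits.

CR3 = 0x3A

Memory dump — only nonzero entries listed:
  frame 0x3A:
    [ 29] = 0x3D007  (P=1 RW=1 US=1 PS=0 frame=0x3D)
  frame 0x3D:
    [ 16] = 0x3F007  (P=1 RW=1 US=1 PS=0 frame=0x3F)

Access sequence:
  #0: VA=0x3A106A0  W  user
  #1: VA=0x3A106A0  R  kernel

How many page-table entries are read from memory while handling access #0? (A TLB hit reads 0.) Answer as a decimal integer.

Walk each access:
#0 VA=0x3A106A0 (w,user):
  lvl0: tbl 0x3A, slot 29 ⇒ 0x3D007 (P1/RW1/US1/PS0)
  lvl1: tbl 0x3D, slot 16 ⇒ 0x3F007 (P1/RW1/US1/PS0)
  ⇒ phys 0x3F6A0  [2 reads]
#1 VA=0x3A106A0 (r,kernel):
  TLB hit vpn=0x3A10 → PA=0x3F6A0

Entries read for #0: 2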